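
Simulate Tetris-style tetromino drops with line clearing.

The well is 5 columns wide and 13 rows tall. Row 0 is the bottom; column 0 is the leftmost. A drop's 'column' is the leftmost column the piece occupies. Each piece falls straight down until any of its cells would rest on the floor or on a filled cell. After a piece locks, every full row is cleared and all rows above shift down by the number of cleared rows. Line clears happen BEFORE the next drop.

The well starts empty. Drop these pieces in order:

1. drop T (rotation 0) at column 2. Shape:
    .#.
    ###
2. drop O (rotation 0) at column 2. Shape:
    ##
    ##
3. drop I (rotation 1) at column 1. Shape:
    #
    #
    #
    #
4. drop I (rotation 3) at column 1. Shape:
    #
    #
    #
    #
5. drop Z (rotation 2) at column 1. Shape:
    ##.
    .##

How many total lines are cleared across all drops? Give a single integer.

Drop 1: T rot0 at col 2 lands with bottom-row=0; cleared 0 line(s) (total 0); column heights now [0 0 1 2 1], max=2
Drop 2: O rot0 at col 2 lands with bottom-row=2; cleared 0 line(s) (total 0); column heights now [0 0 4 4 1], max=4
Drop 3: I rot1 at col 1 lands with bottom-row=0; cleared 0 line(s) (total 0); column heights now [0 4 4 4 1], max=4
Drop 4: I rot3 at col 1 lands with bottom-row=4; cleared 0 line(s) (total 0); column heights now [0 8 4 4 1], max=8
Drop 5: Z rot2 at col 1 lands with bottom-row=7; cleared 0 line(s) (total 0); column heights now [0 9 9 8 1], max=9

Answer: 0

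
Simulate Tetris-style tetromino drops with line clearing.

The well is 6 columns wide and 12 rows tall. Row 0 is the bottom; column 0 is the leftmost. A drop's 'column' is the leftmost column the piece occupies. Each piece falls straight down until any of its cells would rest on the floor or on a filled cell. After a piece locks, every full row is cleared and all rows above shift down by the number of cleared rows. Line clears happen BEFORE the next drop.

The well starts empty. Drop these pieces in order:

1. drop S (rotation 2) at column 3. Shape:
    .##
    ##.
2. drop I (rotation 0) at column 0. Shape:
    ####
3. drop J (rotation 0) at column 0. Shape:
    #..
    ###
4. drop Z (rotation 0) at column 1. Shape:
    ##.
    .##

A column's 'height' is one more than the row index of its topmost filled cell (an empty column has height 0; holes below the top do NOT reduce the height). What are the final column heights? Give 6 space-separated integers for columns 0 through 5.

Answer: 2 3 3 2 1 0

Derivation:
Drop 1: S rot2 at col 3 lands with bottom-row=0; cleared 0 line(s) (total 0); column heights now [0 0 0 1 2 2], max=2
Drop 2: I rot0 at col 0 lands with bottom-row=1; cleared 1 line(s) (total 1); column heights now [0 0 0 1 1 0], max=1
Drop 3: J rot0 at col 0 lands with bottom-row=0; cleared 0 line(s) (total 1); column heights now [2 1 1 1 1 0], max=2
Drop 4: Z rot0 at col 1 lands with bottom-row=1; cleared 0 line(s) (total 1); column heights now [2 3 3 2 1 0], max=3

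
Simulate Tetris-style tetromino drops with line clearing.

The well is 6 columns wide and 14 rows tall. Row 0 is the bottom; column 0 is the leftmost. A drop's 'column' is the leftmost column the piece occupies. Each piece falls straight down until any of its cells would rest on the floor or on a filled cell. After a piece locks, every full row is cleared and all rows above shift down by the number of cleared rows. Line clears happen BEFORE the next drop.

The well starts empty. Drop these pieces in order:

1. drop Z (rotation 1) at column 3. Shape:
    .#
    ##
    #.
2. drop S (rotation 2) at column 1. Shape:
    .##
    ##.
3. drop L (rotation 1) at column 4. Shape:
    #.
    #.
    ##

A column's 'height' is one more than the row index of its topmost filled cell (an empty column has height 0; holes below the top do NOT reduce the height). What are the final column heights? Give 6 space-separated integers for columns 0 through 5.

Answer: 0 2 3 3 6 4

Derivation:
Drop 1: Z rot1 at col 3 lands with bottom-row=0; cleared 0 line(s) (total 0); column heights now [0 0 0 2 3 0], max=3
Drop 2: S rot2 at col 1 lands with bottom-row=1; cleared 0 line(s) (total 0); column heights now [0 2 3 3 3 0], max=3
Drop 3: L rot1 at col 4 lands with bottom-row=3; cleared 0 line(s) (total 0); column heights now [0 2 3 3 6 4], max=6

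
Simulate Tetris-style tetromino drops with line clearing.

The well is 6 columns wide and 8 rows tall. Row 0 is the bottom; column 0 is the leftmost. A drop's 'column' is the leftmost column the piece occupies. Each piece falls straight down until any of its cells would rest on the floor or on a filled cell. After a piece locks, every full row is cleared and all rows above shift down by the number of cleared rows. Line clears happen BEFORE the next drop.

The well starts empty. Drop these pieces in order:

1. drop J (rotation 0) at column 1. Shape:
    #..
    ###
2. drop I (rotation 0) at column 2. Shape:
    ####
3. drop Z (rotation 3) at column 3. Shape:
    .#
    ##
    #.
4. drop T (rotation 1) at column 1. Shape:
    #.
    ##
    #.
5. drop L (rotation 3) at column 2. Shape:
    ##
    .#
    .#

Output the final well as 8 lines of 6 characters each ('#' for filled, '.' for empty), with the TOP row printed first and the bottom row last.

Answer: ......
..##..
...#..
.#.##.
.####.
.#.#..
.#####
.###..

Derivation:
Drop 1: J rot0 at col 1 lands with bottom-row=0; cleared 0 line(s) (total 0); column heights now [0 2 1 1 0 0], max=2
Drop 2: I rot0 at col 2 lands with bottom-row=1; cleared 0 line(s) (total 0); column heights now [0 2 2 2 2 2], max=2
Drop 3: Z rot3 at col 3 lands with bottom-row=2; cleared 0 line(s) (total 0); column heights now [0 2 2 4 5 2], max=5
Drop 4: T rot1 at col 1 lands with bottom-row=2; cleared 0 line(s) (total 0); column heights now [0 5 4 4 5 2], max=5
Drop 5: L rot3 at col 2 lands with bottom-row=4; cleared 0 line(s) (total 0); column heights now [0 5 7 7 5 2], max=7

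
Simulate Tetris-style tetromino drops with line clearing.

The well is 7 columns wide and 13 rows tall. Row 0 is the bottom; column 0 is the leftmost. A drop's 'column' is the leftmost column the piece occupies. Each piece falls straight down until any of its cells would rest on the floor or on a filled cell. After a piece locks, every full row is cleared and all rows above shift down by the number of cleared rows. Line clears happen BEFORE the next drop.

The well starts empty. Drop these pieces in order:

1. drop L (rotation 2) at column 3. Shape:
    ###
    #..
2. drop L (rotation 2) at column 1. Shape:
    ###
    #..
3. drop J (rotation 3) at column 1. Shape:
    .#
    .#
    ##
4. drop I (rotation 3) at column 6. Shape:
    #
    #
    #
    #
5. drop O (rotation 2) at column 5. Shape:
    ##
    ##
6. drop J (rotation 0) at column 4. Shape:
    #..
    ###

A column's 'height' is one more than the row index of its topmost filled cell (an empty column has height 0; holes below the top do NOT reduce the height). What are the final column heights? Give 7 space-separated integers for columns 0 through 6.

Answer: 0 4 6 3 8 7 7

Derivation:
Drop 1: L rot2 at col 3 lands with bottom-row=0; cleared 0 line(s) (total 0); column heights now [0 0 0 2 2 2 0], max=2
Drop 2: L rot2 at col 1 lands with bottom-row=1; cleared 0 line(s) (total 0); column heights now [0 3 3 3 2 2 0], max=3
Drop 3: J rot3 at col 1 lands with bottom-row=3; cleared 0 line(s) (total 0); column heights now [0 4 6 3 2 2 0], max=6
Drop 4: I rot3 at col 6 lands with bottom-row=0; cleared 0 line(s) (total 0); column heights now [0 4 6 3 2 2 4], max=6
Drop 5: O rot2 at col 5 lands with bottom-row=4; cleared 0 line(s) (total 0); column heights now [0 4 6 3 2 6 6], max=6
Drop 6: J rot0 at col 4 lands with bottom-row=6; cleared 0 line(s) (total 0); column heights now [0 4 6 3 8 7 7], max=8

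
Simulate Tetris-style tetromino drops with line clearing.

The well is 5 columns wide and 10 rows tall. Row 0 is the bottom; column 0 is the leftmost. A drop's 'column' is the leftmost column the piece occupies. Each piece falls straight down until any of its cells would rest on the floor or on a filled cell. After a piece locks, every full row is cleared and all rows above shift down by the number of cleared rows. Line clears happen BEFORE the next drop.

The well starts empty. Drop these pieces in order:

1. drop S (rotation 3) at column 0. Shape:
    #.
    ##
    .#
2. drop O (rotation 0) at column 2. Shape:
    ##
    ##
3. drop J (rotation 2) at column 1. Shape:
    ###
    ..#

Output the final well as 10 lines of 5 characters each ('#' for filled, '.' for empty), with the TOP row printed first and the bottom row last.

Answer: .....
.....
.....
.....
.....
.....
.###.
#..#.
####.
.###.

Derivation:
Drop 1: S rot3 at col 0 lands with bottom-row=0; cleared 0 line(s) (total 0); column heights now [3 2 0 0 0], max=3
Drop 2: O rot0 at col 2 lands with bottom-row=0; cleared 0 line(s) (total 0); column heights now [3 2 2 2 0], max=3
Drop 3: J rot2 at col 1 lands with bottom-row=2; cleared 0 line(s) (total 0); column heights now [3 4 4 4 0], max=4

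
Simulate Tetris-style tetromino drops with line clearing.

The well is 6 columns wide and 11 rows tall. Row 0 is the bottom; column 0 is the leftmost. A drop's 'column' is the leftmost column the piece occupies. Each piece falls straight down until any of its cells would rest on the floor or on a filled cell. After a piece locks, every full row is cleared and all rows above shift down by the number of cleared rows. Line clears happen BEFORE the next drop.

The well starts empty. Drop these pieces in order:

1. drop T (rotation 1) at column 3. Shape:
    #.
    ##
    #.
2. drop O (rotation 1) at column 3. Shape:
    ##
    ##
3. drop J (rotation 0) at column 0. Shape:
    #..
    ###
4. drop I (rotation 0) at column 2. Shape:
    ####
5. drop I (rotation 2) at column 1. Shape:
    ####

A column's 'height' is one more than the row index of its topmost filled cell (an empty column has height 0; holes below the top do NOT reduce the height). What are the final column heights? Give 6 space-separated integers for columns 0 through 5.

Drop 1: T rot1 at col 3 lands with bottom-row=0; cleared 0 line(s) (total 0); column heights now [0 0 0 3 2 0], max=3
Drop 2: O rot1 at col 3 lands with bottom-row=3; cleared 0 line(s) (total 0); column heights now [0 0 0 5 5 0], max=5
Drop 3: J rot0 at col 0 lands with bottom-row=0; cleared 0 line(s) (total 0); column heights now [2 1 1 5 5 0], max=5
Drop 4: I rot0 at col 2 lands with bottom-row=5; cleared 0 line(s) (total 0); column heights now [2 1 6 6 6 6], max=6
Drop 5: I rot2 at col 1 lands with bottom-row=6; cleared 0 line(s) (total 0); column heights now [2 7 7 7 7 6], max=7

Answer: 2 7 7 7 7 6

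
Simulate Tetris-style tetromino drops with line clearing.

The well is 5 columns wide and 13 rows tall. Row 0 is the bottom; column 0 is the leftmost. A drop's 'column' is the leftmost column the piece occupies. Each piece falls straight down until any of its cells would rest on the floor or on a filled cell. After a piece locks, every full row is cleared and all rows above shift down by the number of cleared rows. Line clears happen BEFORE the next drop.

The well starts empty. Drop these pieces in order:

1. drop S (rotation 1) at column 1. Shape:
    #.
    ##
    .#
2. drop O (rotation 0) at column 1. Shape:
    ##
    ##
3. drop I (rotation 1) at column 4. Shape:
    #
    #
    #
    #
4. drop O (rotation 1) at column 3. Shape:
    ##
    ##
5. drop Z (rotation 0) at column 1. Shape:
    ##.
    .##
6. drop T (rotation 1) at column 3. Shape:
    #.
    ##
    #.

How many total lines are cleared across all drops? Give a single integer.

Drop 1: S rot1 at col 1 lands with bottom-row=0; cleared 0 line(s) (total 0); column heights now [0 3 2 0 0], max=3
Drop 2: O rot0 at col 1 lands with bottom-row=3; cleared 0 line(s) (total 0); column heights now [0 5 5 0 0], max=5
Drop 3: I rot1 at col 4 lands with bottom-row=0; cleared 0 line(s) (total 0); column heights now [0 5 5 0 4], max=5
Drop 4: O rot1 at col 3 lands with bottom-row=4; cleared 0 line(s) (total 0); column heights now [0 5 5 6 6], max=6
Drop 5: Z rot0 at col 1 lands with bottom-row=6; cleared 0 line(s) (total 0); column heights now [0 8 8 7 6], max=8
Drop 6: T rot1 at col 3 lands with bottom-row=7; cleared 0 line(s) (total 0); column heights now [0 8 8 10 9], max=10

Answer: 0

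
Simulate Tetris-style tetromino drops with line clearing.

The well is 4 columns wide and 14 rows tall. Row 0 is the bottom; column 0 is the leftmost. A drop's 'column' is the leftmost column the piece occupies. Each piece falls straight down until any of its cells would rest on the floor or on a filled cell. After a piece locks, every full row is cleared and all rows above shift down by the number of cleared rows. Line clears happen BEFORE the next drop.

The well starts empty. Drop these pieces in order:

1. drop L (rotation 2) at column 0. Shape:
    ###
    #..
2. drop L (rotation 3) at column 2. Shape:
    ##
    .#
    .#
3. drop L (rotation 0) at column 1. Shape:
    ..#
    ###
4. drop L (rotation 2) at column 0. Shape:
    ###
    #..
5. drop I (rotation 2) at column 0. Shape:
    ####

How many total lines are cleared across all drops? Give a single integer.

Drop 1: L rot2 at col 0 lands with bottom-row=0; cleared 0 line(s) (total 0); column heights now [2 2 2 0], max=2
Drop 2: L rot3 at col 2 lands with bottom-row=0; cleared 1 line(s) (total 1); column heights now [1 0 2 2], max=2
Drop 3: L rot0 at col 1 lands with bottom-row=2; cleared 0 line(s) (total 1); column heights now [1 3 3 4], max=4
Drop 4: L rot2 at col 0 lands with bottom-row=2; cleared 2 line(s) (total 3); column heights now [1 0 2 2], max=2
Drop 5: I rot2 at col 0 lands with bottom-row=2; cleared 1 line(s) (total 4); column heights now [1 0 2 2], max=2

Answer: 4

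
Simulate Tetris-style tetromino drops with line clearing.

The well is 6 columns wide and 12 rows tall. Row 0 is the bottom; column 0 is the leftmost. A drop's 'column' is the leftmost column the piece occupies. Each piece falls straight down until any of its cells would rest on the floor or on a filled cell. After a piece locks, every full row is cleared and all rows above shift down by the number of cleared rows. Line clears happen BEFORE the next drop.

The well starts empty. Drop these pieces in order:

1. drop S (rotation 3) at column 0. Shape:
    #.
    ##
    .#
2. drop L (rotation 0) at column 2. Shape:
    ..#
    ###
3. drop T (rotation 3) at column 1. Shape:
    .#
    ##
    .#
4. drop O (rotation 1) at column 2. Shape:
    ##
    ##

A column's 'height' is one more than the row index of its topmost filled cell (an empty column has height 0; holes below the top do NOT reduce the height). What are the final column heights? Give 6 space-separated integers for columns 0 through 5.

Answer: 3 3 6 6 2 0

Derivation:
Drop 1: S rot3 at col 0 lands with bottom-row=0; cleared 0 line(s) (total 0); column heights now [3 2 0 0 0 0], max=3
Drop 2: L rot0 at col 2 lands with bottom-row=0; cleared 0 line(s) (total 0); column heights now [3 2 1 1 2 0], max=3
Drop 3: T rot3 at col 1 lands with bottom-row=1; cleared 0 line(s) (total 0); column heights now [3 3 4 1 2 0], max=4
Drop 4: O rot1 at col 2 lands with bottom-row=4; cleared 0 line(s) (total 0); column heights now [3 3 6 6 2 0], max=6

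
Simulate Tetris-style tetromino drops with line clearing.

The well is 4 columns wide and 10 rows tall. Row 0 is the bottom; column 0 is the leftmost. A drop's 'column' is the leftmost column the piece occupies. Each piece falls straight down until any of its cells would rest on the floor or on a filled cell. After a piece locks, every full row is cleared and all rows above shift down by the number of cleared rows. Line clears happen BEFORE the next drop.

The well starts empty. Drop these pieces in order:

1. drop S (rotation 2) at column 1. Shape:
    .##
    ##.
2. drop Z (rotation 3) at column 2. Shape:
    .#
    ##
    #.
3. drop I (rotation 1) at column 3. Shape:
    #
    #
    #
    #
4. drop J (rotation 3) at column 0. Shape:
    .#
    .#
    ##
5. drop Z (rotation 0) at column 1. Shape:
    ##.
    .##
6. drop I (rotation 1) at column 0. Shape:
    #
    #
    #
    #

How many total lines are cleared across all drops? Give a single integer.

Answer: 2

Derivation:
Drop 1: S rot2 at col 1 lands with bottom-row=0; cleared 0 line(s) (total 0); column heights now [0 1 2 2], max=2
Drop 2: Z rot3 at col 2 lands with bottom-row=2; cleared 0 line(s) (total 0); column heights now [0 1 4 5], max=5
Drop 3: I rot1 at col 3 lands with bottom-row=5; cleared 0 line(s) (total 0); column heights now [0 1 4 9], max=9
Drop 4: J rot3 at col 0 lands with bottom-row=1; cleared 1 line(s) (total 1); column heights now [0 3 3 8], max=8
Drop 5: Z rot0 at col 1 lands with bottom-row=8; cleared 0 line(s) (total 1); column heights now [0 10 10 9], max=10
Drop 6: I rot1 at col 0 lands with bottom-row=0; cleared 1 line(s) (total 2); column heights now [3 9 9 8], max=9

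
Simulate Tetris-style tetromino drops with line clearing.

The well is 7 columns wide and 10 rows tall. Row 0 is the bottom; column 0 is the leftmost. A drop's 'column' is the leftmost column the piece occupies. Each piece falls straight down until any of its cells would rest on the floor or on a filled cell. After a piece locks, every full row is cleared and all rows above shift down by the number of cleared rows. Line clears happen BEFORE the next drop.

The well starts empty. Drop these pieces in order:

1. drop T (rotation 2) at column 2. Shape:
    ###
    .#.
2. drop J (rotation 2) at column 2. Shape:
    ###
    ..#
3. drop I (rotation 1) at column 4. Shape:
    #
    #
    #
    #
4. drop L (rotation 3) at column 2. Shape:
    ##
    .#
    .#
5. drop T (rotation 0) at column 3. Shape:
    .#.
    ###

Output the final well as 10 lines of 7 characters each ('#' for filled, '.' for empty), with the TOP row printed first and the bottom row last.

Drop 1: T rot2 at col 2 lands with bottom-row=0; cleared 0 line(s) (total 0); column heights now [0 0 2 2 2 0 0], max=2
Drop 2: J rot2 at col 2 lands with bottom-row=2; cleared 0 line(s) (total 0); column heights now [0 0 4 4 4 0 0], max=4
Drop 3: I rot1 at col 4 lands with bottom-row=4; cleared 0 line(s) (total 0); column heights now [0 0 4 4 8 0 0], max=8
Drop 4: L rot3 at col 2 lands with bottom-row=4; cleared 0 line(s) (total 0); column heights now [0 0 7 7 8 0 0], max=8
Drop 5: T rot0 at col 3 lands with bottom-row=8; cleared 0 line(s) (total 0); column heights now [0 0 7 9 10 9 0], max=10

Answer: ....#..
...###.
....#..
..###..
...##..
...##..
..###..
....#..
..###..
...#...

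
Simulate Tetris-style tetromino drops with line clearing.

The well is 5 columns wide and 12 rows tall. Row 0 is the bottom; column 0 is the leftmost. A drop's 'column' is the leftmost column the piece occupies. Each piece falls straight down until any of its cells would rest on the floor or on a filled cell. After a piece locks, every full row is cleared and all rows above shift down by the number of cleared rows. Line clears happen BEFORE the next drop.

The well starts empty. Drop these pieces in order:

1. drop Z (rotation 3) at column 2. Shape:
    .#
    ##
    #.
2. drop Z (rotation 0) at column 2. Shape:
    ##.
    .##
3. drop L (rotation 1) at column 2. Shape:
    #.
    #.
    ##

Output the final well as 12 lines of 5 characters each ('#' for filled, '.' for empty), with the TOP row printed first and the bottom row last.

Answer: .....
.....
.....
.....
..#..
..#..
..##.
..##.
...##
...#.
..##.
..#..

Derivation:
Drop 1: Z rot3 at col 2 lands with bottom-row=0; cleared 0 line(s) (total 0); column heights now [0 0 2 3 0], max=3
Drop 2: Z rot0 at col 2 lands with bottom-row=3; cleared 0 line(s) (total 0); column heights now [0 0 5 5 4], max=5
Drop 3: L rot1 at col 2 lands with bottom-row=5; cleared 0 line(s) (total 0); column heights now [0 0 8 6 4], max=8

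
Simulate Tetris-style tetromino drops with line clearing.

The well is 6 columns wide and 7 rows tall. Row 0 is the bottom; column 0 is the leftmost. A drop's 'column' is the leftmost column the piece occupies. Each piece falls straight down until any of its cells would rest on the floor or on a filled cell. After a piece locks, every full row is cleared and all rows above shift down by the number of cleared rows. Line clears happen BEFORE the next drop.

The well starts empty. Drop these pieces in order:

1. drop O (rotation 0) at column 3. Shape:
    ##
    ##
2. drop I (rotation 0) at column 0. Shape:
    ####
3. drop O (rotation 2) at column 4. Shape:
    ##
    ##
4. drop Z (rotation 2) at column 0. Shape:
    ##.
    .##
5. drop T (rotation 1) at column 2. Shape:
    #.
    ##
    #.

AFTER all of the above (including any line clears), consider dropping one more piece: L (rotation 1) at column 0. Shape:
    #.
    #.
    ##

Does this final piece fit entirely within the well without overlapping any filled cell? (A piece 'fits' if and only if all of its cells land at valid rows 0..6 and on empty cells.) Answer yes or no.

Drop 1: O rot0 at col 3 lands with bottom-row=0; cleared 0 line(s) (total 0); column heights now [0 0 0 2 2 0], max=2
Drop 2: I rot0 at col 0 lands with bottom-row=2; cleared 0 line(s) (total 0); column heights now [3 3 3 3 2 0], max=3
Drop 3: O rot2 at col 4 lands with bottom-row=2; cleared 1 line(s) (total 1); column heights now [0 0 0 2 3 3], max=3
Drop 4: Z rot2 at col 0 lands with bottom-row=0; cleared 0 line(s) (total 1); column heights now [2 2 1 2 3 3], max=3
Drop 5: T rot1 at col 2 lands with bottom-row=1; cleared 0 line(s) (total 1); column heights now [2 2 4 3 3 3], max=4
Test piece L rot1 at col 0 (width 2): heights before test = [2 2 4 3 3 3]; fits = True

Answer: yes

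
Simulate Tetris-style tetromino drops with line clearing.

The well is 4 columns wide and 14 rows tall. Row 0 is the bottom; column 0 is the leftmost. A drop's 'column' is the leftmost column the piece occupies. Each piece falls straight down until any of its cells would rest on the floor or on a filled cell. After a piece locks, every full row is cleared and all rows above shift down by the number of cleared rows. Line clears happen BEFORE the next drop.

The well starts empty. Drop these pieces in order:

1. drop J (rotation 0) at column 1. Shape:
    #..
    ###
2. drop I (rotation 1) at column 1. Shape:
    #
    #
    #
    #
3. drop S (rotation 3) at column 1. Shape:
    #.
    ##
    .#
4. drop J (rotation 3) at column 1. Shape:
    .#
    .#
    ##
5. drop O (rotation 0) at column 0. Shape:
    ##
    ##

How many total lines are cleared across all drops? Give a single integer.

Drop 1: J rot0 at col 1 lands with bottom-row=0; cleared 0 line(s) (total 0); column heights now [0 2 1 1], max=2
Drop 2: I rot1 at col 1 lands with bottom-row=2; cleared 0 line(s) (total 0); column heights now [0 6 1 1], max=6
Drop 3: S rot3 at col 1 lands with bottom-row=5; cleared 0 line(s) (total 0); column heights now [0 8 7 1], max=8
Drop 4: J rot3 at col 1 lands with bottom-row=8; cleared 0 line(s) (total 0); column heights now [0 9 11 1], max=11
Drop 5: O rot0 at col 0 lands with bottom-row=9; cleared 0 line(s) (total 0); column heights now [11 11 11 1], max=11

Answer: 0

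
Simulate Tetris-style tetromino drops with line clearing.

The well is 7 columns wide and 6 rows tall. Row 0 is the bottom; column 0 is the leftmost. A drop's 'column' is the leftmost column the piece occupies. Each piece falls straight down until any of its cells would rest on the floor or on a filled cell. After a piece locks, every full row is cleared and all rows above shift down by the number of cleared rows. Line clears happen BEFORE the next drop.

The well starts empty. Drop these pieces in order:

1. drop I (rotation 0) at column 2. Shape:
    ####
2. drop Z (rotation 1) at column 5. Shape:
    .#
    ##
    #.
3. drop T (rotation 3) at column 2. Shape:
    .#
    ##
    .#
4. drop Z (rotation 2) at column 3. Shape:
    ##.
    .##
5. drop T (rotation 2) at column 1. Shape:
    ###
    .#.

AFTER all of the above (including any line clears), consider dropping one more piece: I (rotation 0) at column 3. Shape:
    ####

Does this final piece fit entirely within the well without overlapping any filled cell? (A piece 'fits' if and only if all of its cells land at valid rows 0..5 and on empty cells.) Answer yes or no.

Answer: no

Derivation:
Drop 1: I rot0 at col 2 lands with bottom-row=0; cleared 0 line(s) (total 0); column heights now [0 0 1 1 1 1 0], max=1
Drop 2: Z rot1 at col 5 lands with bottom-row=1; cleared 0 line(s) (total 0); column heights now [0 0 1 1 1 3 4], max=4
Drop 3: T rot3 at col 2 lands with bottom-row=1; cleared 0 line(s) (total 0); column heights now [0 0 3 4 1 3 4], max=4
Drop 4: Z rot2 at col 3 lands with bottom-row=3; cleared 0 line(s) (total 0); column heights now [0 0 3 5 5 4 4], max=5
Drop 5: T rot2 at col 1 lands with bottom-row=4; cleared 0 line(s) (total 0); column heights now [0 6 6 6 5 4 4], max=6
Test piece I rot0 at col 3 (width 4): heights before test = [0 6 6 6 5 4 4]; fits = False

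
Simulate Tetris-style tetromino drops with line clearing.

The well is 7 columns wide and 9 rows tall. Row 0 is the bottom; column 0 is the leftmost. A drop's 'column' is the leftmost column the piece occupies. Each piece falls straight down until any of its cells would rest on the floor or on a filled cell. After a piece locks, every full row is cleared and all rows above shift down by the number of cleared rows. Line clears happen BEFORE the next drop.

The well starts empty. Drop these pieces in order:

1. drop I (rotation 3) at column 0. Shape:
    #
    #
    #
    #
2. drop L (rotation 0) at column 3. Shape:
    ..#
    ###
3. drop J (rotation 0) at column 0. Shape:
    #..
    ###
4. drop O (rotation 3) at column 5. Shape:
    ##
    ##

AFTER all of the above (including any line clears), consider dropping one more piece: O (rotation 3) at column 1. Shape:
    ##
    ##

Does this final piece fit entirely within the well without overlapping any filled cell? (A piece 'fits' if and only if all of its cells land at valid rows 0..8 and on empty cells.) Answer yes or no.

Answer: yes

Derivation:
Drop 1: I rot3 at col 0 lands with bottom-row=0; cleared 0 line(s) (total 0); column heights now [4 0 0 0 0 0 0], max=4
Drop 2: L rot0 at col 3 lands with bottom-row=0; cleared 0 line(s) (total 0); column heights now [4 0 0 1 1 2 0], max=4
Drop 3: J rot0 at col 0 lands with bottom-row=4; cleared 0 line(s) (total 0); column heights now [6 5 5 1 1 2 0], max=6
Drop 4: O rot3 at col 5 lands with bottom-row=2; cleared 0 line(s) (total 0); column heights now [6 5 5 1 1 4 4], max=6
Test piece O rot3 at col 1 (width 2): heights before test = [6 5 5 1 1 4 4]; fits = True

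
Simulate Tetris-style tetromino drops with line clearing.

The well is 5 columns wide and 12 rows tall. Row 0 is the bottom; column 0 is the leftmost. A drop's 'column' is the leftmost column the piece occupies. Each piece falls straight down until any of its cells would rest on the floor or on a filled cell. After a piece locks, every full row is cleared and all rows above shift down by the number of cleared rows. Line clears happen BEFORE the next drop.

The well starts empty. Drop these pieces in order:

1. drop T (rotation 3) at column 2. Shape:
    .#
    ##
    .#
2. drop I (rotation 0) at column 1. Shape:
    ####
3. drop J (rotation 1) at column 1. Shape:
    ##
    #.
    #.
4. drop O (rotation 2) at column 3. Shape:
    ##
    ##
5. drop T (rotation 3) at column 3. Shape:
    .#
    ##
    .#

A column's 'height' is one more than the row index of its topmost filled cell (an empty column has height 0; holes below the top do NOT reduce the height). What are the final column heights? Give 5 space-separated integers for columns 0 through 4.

Answer: 0 7 7 8 9

Derivation:
Drop 1: T rot3 at col 2 lands with bottom-row=0; cleared 0 line(s) (total 0); column heights now [0 0 2 3 0], max=3
Drop 2: I rot0 at col 1 lands with bottom-row=3; cleared 0 line(s) (total 0); column heights now [0 4 4 4 4], max=4
Drop 3: J rot1 at col 1 lands with bottom-row=4; cleared 0 line(s) (total 0); column heights now [0 7 7 4 4], max=7
Drop 4: O rot2 at col 3 lands with bottom-row=4; cleared 0 line(s) (total 0); column heights now [0 7 7 6 6], max=7
Drop 5: T rot3 at col 3 lands with bottom-row=6; cleared 0 line(s) (total 0); column heights now [0 7 7 8 9], max=9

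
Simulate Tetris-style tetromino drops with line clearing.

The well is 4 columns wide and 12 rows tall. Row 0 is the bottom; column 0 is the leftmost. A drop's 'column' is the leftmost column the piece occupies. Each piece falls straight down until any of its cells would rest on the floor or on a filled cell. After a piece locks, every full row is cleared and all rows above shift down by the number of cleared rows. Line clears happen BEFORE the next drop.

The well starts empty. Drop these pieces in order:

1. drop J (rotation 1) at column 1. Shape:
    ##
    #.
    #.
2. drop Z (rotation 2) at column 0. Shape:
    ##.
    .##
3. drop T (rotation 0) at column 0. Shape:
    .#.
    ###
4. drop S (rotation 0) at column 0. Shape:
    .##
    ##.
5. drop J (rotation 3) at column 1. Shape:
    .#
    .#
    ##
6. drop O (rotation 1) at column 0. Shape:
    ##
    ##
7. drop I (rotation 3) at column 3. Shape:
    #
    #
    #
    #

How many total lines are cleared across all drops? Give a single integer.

Answer: 0

Derivation:
Drop 1: J rot1 at col 1 lands with bottom-row=0; cleared 0 line(s) (total 0); column heights now [0 3 3 0], max=3
Drop 2: Z rot2 at col 0 lands with bottom-row=3; cleared 0 line(s) (total 0); column heights now [5 5 4 0], max=5
Drop 3: T rot0 at col 0 lands with bottom-row=5; cleared 0 line(s) (total 0); column heights now [6 7 6 0], max=7
Drop 4: S rot0 at col 0 lands with bottom-row=7; cleared 0 line(s) (total 0); column heights now [8 9 9 0], max=9
Drop 5: J rot3 at col 1 lands with bottom-row=9; cleared 0 line(s) (total 0); column heights now [8 10 12 0], max=12
Drop 6: O rot1 at col 0 lands with bottom-row=10; cleared 0 line(s) (total 0); column heights now [12 12 12 0], max=12
Drop 7: I rot3 at col 3 lands with bottom-row=0; cleared 0 line(s) (total 0); column heights now [12 12 12 4], max=12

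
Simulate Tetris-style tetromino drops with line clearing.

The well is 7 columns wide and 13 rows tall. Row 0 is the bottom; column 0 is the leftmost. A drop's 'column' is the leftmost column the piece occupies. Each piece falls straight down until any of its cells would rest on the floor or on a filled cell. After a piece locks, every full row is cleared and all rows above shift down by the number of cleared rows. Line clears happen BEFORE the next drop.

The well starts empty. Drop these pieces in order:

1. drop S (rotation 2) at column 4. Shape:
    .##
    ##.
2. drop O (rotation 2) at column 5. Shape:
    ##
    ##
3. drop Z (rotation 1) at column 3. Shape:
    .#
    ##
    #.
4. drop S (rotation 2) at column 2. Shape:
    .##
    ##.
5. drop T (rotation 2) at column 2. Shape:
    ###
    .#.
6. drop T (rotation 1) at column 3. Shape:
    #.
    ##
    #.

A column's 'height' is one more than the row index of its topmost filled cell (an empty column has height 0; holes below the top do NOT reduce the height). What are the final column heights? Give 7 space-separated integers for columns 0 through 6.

Drop 1: S rot2 at col 4 lands with bottom-row=0; cleared 0 line(s) (total 0); column heights now [0 0 0 0 1 2 2], max=2
Drop 2: O rot2 at col 5 lands with bottom-row=2; cleared 0 line(s) (total 0); column heights now [0 0 0 0 1 4 4], max=4
Drop 3: Z rot1 at col 3 lands with bottom-row=0; cleared 0 line(s) (total 0); column heights now [0 0 0 2 3 4 4], max=4
Drop 4: S rot2 at col 2 lands with bottom-row=2; cleared 0 line(s) (total 0); column heights now [0 0 3 4 4 4 4], max=4
Drop 5: T rot2 at col 2 lands with bottom-row=4; cleared 0 line(s) (total 0); column heights now [0 0 6 6 6 4 4], max=6
Drop 6: T rot1 at col 3 lands with bottom-row=6; cleared 0 line(s) (total 0); column heights now [0 0 6 9 8 4 4], max=9

Answer: 0 0 6 9 8 4 4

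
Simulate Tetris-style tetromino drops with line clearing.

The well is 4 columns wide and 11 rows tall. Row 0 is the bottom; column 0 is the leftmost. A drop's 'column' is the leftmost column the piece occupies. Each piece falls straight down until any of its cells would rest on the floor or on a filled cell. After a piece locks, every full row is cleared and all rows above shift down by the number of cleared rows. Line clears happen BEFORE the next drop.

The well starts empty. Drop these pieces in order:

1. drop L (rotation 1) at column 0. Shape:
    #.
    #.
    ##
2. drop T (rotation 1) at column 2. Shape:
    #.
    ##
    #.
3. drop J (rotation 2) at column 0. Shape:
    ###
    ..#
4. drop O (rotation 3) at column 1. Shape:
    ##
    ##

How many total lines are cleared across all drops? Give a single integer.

Drop 1: L rot1 at col 0 lands with bottom-row=0; cleared 0 line(s) (total 0); column heights now [3 1 0 0], max=3
Drop 2: T rot1 at col 2 lands with bottom-row=0; cleared 0 line(s) (total 0); column heights now [3 1 3 2], max=3
Drop 3: J rot2 at col 0 lands with bottom-row=3; cleared 0 line(s) (total 0); column heights now [5 5 5 2], max=5
Drop 4: O rot3 at col 1 lands with bottom-row=5; cleared 0 line(s) (total 0); column heights now [5 7 7 2], max=7

Answer: 0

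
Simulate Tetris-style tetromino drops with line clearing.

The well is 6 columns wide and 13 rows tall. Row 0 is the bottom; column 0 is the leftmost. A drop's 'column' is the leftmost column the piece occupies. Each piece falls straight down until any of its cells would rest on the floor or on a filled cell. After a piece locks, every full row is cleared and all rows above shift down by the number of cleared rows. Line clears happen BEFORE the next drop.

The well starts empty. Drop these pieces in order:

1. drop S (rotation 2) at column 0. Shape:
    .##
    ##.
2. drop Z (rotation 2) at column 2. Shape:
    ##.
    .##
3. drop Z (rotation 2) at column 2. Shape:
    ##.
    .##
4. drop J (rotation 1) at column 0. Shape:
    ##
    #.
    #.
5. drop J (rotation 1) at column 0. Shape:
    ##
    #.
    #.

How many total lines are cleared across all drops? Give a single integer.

Drop 1: S rot2 at col 0 lands with bottom-row=0; cleared 0 line(s) (total 0); column heights now [1 2 2 0 0 0], max=2
Drop 2: Z rot2 at col 2 lands with bottom-row=1; cleared 0 line(s) (total 0); column heights now [1 2 3 3 2 0], max=3
Drop 3: Z rot2 at col 2 lands with bottom-row=3; cleared 0 line(s) (total 0); column heights now [1 2 5 5 4 0], max=5
Drop 4: J rot1 at col 0 lands with bottom-row=1; cleared 0 line(s) (total 0); column heights now [4 4 5 5 4 0], max=5
Drop 5: J rot1 at col 0 lands with bottom-row=4; cleared 0 line(s) (total 0); column heights now [7 7 5 5 4 0], max=7

Answer: 0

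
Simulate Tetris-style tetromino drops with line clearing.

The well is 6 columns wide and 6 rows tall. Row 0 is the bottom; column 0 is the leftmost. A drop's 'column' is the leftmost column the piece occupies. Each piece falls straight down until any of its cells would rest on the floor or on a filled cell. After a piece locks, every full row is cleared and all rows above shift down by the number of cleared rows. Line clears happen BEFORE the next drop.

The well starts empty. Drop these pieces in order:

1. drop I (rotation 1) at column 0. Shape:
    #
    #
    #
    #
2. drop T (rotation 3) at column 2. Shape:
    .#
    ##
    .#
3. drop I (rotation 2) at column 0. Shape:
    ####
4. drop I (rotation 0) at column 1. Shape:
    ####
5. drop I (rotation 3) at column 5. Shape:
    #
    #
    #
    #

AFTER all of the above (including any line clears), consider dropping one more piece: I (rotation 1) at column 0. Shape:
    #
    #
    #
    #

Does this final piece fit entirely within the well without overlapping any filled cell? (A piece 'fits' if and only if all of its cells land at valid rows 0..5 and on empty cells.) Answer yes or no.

Drop 1: I rot1 at col 0 lands with bottom-row=0; cleared 0 line(s) (total 0); column heights now [4 0 0 0 0 0], max=4
Drop 2: T rot3 at col 2 lands with bottom-row=0; cleared 0 line(s) (total 0); column heights now [4 0 2 3 0 0], max=4
Drop 3: I rot2 at col 0 lands with bottom-row=4; cleared 0 line(s) (total 0); column heights now [5 5 5 5 0 0], max=5
Drop 4: I rot0 at col 1 lands with bottom-row=5; cleared 0 line(s) (total 0); column heights now [5 6 6 6 6 0], max=6
Drop 5: I rot3 at col 5 lands with bottom-row=0; cleared 0 line(s) (total 0); column heights now [5 6 6 6 6 4], max=6
Test piece I rot1 at col 0 (width 1): heights before test = [5 6 6 6 6 4]; fits = False

Answer: no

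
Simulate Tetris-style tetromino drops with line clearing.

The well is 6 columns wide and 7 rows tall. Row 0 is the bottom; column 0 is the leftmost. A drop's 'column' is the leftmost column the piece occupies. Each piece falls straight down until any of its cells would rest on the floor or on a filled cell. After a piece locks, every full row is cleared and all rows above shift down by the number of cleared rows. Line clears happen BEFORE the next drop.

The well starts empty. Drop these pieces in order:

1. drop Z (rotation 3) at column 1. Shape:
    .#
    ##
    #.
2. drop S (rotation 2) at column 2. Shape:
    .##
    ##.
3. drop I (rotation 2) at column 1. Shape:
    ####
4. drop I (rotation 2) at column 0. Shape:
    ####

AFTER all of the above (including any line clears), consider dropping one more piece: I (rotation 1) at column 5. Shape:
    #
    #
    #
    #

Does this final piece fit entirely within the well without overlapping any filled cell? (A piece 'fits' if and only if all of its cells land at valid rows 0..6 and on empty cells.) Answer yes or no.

Drop 1: Z rot3 at col 1 lands with bottom-row=0; cleared 0 line(s) (total 0); column heights now [0 2 3 0 0 0], max=3
Drop 2: S rot2 at col 2 lands with bottom-row=3; cleared 0 line(s) (total 0); column heights now [0 2 4 5 5 0], max=5
Drop 3: I rot2 at col 1 lands with bottom-row=5; cleared 0 line(s) (total 0); column heights now [0 6 6 6 6 0], max=6
Drop 4: I rot2 at col 0 lands with bottom-row=6; cleared 0 line(s) (total 0); column heights now [7 7 7 7 6 0], max=7
Test piece I rot1 at col 5 (width 1): heights before test = [7 7 7 7 6 0]; fits = True

Answer: yes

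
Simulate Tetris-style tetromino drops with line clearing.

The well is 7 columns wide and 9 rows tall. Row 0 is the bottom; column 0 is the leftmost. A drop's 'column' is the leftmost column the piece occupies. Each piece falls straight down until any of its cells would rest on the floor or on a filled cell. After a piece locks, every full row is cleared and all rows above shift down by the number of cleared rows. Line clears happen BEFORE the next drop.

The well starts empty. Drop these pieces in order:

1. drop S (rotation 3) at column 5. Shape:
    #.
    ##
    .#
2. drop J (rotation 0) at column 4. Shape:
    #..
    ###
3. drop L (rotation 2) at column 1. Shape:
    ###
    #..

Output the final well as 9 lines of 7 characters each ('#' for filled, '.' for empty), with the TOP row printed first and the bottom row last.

Drop 1: S rot3 at col 5 lands with bottom-row=0; cleared 0 line(s) (total 0); column heights now [0 0 0 0 0 3 2], max=3
Drop 2: J rot0 at col 4 lands with bottom-row=3; cleared 0 line(s) (total 0); column heights now [0 0 0 0 5 4 4], max=5
Drop 3: L rot2 at col 1 lands with bottom-row=0; cleared 0 line(s) (total 0); column heights now [0 2 2 2 5 4 4], max=5

Answer: .......
.......
.......
.......
....#..
....###
.....#.
.###.##
.#....#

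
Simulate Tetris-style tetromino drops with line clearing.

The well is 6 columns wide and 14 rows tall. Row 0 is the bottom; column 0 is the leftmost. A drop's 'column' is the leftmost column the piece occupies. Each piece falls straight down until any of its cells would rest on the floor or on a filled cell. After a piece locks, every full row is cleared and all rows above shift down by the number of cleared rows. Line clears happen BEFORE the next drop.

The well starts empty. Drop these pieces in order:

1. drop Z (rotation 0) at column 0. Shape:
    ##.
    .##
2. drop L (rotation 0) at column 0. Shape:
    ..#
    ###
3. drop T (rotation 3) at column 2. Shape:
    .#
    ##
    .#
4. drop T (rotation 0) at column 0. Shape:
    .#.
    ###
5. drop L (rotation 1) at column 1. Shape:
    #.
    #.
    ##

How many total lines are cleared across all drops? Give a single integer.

Answer: 0

Derivation:
Drop 1: Z rot0 at col 0 lands with bottom-row=0; cleared 0 line(s) (total 0); column heights now [2 2 1 0 0 0], max=2
Drop 2: L rot0 at col 0 lands with bottom-row=2; cleared 0 line(s) (total 0); column heights now [3 3 4 0 0 0], max=4
Drop 3: T rot3 at col 2 lands with bottom-row=3; cleared 0 line(s) (total 0); column heights now [3 3 5 6 0 0], max=6
Drop 4: T rot0 at col 0 lands with bottom-row=5; cleared 0 line(s) (total 0); column heights now [6 7 6 6 0 0], max=7
Drop 5: L rot1 at col 1 lands with bottom-row=7; cleared 0 line(s) (total 0); column heights now [6 10 8 6 0 0], max=10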